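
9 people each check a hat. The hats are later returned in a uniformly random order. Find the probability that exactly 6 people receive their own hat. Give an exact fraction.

Choose which 6 of the 9 are fixed: C(9,6) = 84 ways.
The remaining 3 must have no fixed point: D(3) = 2.
P = 84·2/362880 = 1/2160.

1/2160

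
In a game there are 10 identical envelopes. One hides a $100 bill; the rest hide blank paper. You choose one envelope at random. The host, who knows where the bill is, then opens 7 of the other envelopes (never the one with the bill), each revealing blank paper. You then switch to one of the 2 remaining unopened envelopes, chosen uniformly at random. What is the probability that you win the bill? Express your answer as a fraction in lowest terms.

9/20

Your original envelope holds the bill with probability 1/10, so the other 9 collectively hold it with probability 9/10.
The host can always find 7 empty envelopes to open, so the reveals don't change that 9/10; it is now spread over the 2 remaining unopened envelopes.
P(win by switching) = (9/10) · (1/2) = 9/20.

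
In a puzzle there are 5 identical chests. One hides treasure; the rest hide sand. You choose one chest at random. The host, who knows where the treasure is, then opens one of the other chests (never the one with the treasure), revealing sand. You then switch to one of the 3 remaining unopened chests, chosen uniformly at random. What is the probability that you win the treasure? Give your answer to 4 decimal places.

Your original chest holds the treasure with probability 1/5, so the other 4 collectively hold it with probability 4/5.
The host can always find an empty chest to open, so this doesn't change that 4/5; it is now spread over the 3 remaining unopened chests.
P(win by switching) = (4/5) · (1/3) = 4/15 ≈ 0.2667.

0.2667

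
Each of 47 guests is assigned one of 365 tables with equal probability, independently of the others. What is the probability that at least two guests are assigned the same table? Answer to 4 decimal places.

It's easier to compute the probability that all 47 are distinct.
P(all distinct) = 365/365 · 364/365 · ··· · 319/365 ≈ 0.0452.
So the probability of at least one match is 1 − 0.0452 = 0.9548.

0.9548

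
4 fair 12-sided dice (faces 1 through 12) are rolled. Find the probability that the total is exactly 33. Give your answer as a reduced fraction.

23/648

There are 12^4 = 20736 equally likely outcomes.
The number of ordered 4-tuples from {1,…,12} summing to 33 is 736.
P(sum = 33) = 736/20736 = 23/648.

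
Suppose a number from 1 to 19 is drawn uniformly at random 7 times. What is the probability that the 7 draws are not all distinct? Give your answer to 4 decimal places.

0.7159

P(all 7 different) = 19/19 · 18/19 · ··· · 13/19 ≈ 0.2841.
P(at least two equal) = 1 − 0.2841 = 0.7159.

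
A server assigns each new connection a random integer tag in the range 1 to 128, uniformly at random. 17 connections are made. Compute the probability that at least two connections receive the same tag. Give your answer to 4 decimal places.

It's easier to compute the probability that all 17 are distinct.
P(all distinct) = 128/128 · 127/128 · ··· · 112/128 ≈ 0.3291.
So the probability of at least one match is 1 − 0.3291 = 0.6709.

0.6709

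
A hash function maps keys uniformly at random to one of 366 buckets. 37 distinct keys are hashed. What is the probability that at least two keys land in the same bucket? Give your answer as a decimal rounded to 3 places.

0.848

It's easier to compute the probability that all 37 are distinct.
P(all distinct) = 366/366 · 365/366 · ··· · 330/366 ≈ 0.152.
So the probability of at least one match is 1 − 0.152 = 0.848.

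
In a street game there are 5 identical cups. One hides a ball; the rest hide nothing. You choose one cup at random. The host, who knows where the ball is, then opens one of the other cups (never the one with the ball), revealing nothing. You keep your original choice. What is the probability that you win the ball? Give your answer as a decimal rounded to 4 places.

The host can always open an empty cup regardless of your choice, so this gives no information about your original cup.
P(win by staying) = 1/5 ≈ 0.2000.

0.2000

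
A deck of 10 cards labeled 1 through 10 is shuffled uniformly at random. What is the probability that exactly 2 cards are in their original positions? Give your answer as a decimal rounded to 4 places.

0.1839

Choose which 2 of the 10 are fixed: C(10,2) = 45 ways.
The remaining 8 must have no fixed point: D(8) = 14833.
P = 45·14833/3628800 = 2119/11520 ≈ 0.1839.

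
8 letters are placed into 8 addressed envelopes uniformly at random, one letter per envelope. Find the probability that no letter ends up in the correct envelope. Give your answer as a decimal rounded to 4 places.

0.3679

This is the derangement probability: permutations of 8 with no fixed point.
D(8) = 8! · (1 − 1/1! + 1/2! − ··· + (−1)^8/8!) = 14833.
P = 14833/40320 = 2119/5760 ≈ 0.3679.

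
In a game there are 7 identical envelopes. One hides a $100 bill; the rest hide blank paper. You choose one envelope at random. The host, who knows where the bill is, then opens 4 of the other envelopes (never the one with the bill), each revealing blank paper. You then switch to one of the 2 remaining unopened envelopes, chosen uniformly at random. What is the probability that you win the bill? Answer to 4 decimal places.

0.4286

Your original envelope holds the bill with probability 1/7, so the other 6 collectively hold it with probability 6/7.
The host can always find 4 empty envelopes to open, so the reveals don't change that 6/7; it is now spread over the 2 remaining unopened envelopes.
P(win by switching) = (6/7) · (1/2) = 3/7 ≈ 0.4286.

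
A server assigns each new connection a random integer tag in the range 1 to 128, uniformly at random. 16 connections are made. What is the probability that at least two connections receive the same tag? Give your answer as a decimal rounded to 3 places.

It's easier to compute the probability that all 16 are distinct.
P(all distinct) = 128/128 · 127/128 · ··· · 113/128 ≈ 0.376.
So the probability of at least one match is 1 − 0.376 = 0.624.

0.624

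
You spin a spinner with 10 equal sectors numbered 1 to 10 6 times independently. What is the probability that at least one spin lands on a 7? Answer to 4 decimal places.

P(no spin lands on a 7) = (9/10)^6 ≈ 0.5314.
P(at least one) = 1 − 0.5314 = 0.4686.

0.4686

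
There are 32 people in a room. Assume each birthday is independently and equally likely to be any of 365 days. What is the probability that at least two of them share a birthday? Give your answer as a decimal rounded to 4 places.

It's easier to compute the probability that all 32 are distinct.
P(all distinct) = 365/365 · 364/365 · ··· · 334/365 ≈ 0.2467.
So the probability of at least one match is 1 − 0.2467 = 0.7533.

0.7533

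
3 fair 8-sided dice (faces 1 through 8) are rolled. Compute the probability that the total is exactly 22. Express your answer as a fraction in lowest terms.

There are 8^3 = 512 equally likely outcomes.
The number of ordered 3-tuples from {1,…,8} summing to 22 is 6.
P(sum = 22) = 6/512 = 3/256.

3/256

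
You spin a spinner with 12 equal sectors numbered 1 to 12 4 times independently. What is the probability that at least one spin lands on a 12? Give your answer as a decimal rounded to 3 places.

0.294

P(no spin lands on a 12) = (11/12)^4 ≈ 0.706.
P(at least one) = 1 − 0.706 = 0.294.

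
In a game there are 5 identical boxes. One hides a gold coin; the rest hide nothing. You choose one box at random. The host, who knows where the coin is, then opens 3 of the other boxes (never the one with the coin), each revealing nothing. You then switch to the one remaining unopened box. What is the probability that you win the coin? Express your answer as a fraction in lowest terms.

4/5

Your original box holds the coin with probability 1/5, so the other 4 collectively hold it with probability 4/5.
The host can always find 3 empty boxes to open, so the reveals don't change that 4/5; it is now spread over the 1 remaining unopened box.
P(win by switching) = (4/5) · (1/1) = 4/5.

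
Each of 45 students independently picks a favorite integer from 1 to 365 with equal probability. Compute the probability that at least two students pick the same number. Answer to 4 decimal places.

0.9410

It's easier to compute the probability that all 45 are distinct.
P(all distinct) = 365/365 · 364/365 · ··· · 321/365 ≈ 0.0590.
So the probability of at least one match is 1 − 0.0590 = 0.9410.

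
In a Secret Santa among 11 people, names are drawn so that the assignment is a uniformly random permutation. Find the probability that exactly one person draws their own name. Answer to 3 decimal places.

0.368

Choose which one is fixed: C(11,1) = 11 ways.
The remaining 10 must have no fixed point: D(10) = 1334961.
P = 11·1334961/39916800 = 16481/44800 ≈ 0.368.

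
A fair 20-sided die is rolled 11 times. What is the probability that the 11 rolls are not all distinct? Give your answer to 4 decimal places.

0.9673

P(all 11 different) = 20/20 · 19/20 · ··· · 10/20 ≈ 0.0327.
P(at least two equal) = 1 − 0.0327 = 0.9673.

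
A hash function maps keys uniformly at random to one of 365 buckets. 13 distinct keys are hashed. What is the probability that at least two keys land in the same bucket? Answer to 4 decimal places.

It's easier to compute the probability that all 13 are distinct.
P(all distinct) = 365/365 · 364/365 · ··· · 353/365 ≈ 0.8056.
So the probability of at least one match is 1 − 0.8056 = 0.1944.

0.1944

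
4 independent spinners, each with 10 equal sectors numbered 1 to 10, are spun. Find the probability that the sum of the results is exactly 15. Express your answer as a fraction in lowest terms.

There are 10^4 = 10000 equally likely outcomes.
The number of ordered 4-tuples from {1,…,10} summing to 15 is 348.
P(sum = 15) = 348/10000 = 87/2500.

87/2500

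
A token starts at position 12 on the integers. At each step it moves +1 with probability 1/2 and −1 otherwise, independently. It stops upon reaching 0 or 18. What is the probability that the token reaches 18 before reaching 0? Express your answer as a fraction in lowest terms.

With a fair step, P(i) = ½P(i−1) + ½P(i+1) with P(0)=0, P(18)=1 has the linear solution P(i) = i/18.
P(12) = 12/18 = 2/3.

2/3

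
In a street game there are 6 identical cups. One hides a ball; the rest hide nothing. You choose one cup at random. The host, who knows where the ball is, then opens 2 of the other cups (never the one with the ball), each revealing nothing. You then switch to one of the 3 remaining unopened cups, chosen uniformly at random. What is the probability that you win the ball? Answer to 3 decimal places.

0.278

Your original cup holds the ball with probability 1/6, so the other 5 collectively hold it with probability 5/6.
The host can always find 2 empty cups to open, so the reveals don't change that 5/6; it is now spread over the 3 remaining unopened cups.
P(win by switching) = (5/6) · (1/3) = 5/18 ≈ 0.278.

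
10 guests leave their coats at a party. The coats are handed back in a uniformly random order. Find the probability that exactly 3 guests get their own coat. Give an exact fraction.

103/1680

Choose which 3 of the 10 are fixed: C(10,3) = 120 ways.
The remaining 7 must have no fixed point: D(7) = 1854.
P = 120·1854/3628800 = 103/1680.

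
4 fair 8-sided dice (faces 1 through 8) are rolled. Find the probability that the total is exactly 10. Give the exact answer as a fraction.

There are 8^4 = 4096 equally likely outcomes.
The number of ordered 4-tuples from {1,…,8} summing to 10 is 84.
P(sum = 10) = 84/4096 = 21/1024.

21/1024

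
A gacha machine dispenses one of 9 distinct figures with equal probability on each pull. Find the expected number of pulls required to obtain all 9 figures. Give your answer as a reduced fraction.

After i distinct types are collected, each trial gives a new one with probability (9−i)/9, so the expected wait for the next new type is 9/(9−i).
E = 9/9 + 9/8 + 9/7 + 9/6 + 9/5 + 9/4 + 9/3 + 9/2 + 9/1 = 7129/280.

7129/280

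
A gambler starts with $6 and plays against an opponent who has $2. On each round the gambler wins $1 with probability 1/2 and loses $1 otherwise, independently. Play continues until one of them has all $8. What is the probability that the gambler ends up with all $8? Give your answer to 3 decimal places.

0.750

With a fair step, P(i) = ½P(i−1) + ½P(i+1) with P(0)=0, P(8)=1 has the linear solution P(i) = i/8.
P(6) = 6/8 = 3/4 ≈ 0.750.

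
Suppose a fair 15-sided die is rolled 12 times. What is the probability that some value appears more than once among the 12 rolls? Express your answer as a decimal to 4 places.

P(all 12 different) = 15/15 · 14/15 · ··· · 4/15 ≈ 0.0017.
P(at least two equal) = 1 − 0.0017 = 0.9983.

0.9983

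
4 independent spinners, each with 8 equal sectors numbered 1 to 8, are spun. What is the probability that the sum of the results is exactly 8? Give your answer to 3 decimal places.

There are 8^4 = 4096 equally likely outcomes.
The number of ordered 4-tuples from {1,…,8} summing to 8 is 35.
P(sum = 8) = 35/4096 ≈ 0.009.

0.009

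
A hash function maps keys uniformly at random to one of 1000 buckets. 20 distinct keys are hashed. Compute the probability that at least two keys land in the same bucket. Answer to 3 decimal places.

It's easier to compute the probability that all 20 are distinct.
P(all distinct) = 1000/1000 · 999/1000 · ··· · 981/1000 ≈ 0.826.
So the probability of at least one match is 1 − 0.826 = 0.174.

0.174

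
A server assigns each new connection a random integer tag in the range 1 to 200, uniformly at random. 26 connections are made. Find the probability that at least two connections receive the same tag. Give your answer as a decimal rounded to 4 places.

It's easier to compute the probability that all 26 are distinct.
P(all distinct) = 200/200 · 199/200 · ··· · 175/200 ≈ 0.1829.
So the probability of at least one match is 1 − 0.1829 = 0.8171.

0.8171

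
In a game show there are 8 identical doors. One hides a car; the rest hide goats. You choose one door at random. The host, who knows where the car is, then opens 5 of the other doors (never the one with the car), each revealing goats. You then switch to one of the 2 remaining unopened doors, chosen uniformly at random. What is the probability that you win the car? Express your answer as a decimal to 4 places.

Your original door holds the car with probability 1/8, so the other 7 collectively hold it with probability 7/8.
The host can always find 5 empty doors to open, so the reveals don't change that 7/8; it is now spread over the 2 remaining unopened doors.
P(win by switching) = (7/8) · (1/2) = 7/16 ≈ 0.4375.

0.4375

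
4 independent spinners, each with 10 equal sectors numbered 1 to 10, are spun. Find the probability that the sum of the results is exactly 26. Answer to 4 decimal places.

0.0540

There are 10^4 = 10000 equally likely outcomes.
The number of ordered 4-tuples from {1,…,10} summing to 26 is 540.
P(sum = 26) = 540/10000 = 27/500 ≈ 0.0540.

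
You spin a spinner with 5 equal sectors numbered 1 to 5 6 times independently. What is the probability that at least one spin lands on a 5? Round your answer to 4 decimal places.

P(no spin lands on a 5) = (4/5)^6 ≈ 0.2621.
P(at least one) = 1 − 0.2621 = 0.7379.

0.7379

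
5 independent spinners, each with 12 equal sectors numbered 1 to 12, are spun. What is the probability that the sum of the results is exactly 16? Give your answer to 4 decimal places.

There are 12^5 = 248832 equally likely outcomes.
The number of ordered 5-tuples from {1,…,12} summing to 16 is 1365.
P(sum = 16) = 1365/248832 = 455/82944 ≈ 0.0055.

0.0055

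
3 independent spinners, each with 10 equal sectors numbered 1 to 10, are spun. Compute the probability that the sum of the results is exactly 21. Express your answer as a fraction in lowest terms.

11/200

There are 10^3 = 1000 equally likely outcomes.
The number of ordered 3-tuples from {1,…,10} summing to 21 is 55.
P(sum = 21) = 55/1000 = 11/200.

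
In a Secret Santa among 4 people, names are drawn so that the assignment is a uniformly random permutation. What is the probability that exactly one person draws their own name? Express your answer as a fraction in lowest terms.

Choose which one is fixed: C(4,1) = 4 ways.
The remaining 3 must have no fixed point: D(3) = 2.
P = 4·2/24 = 1/3.

1/3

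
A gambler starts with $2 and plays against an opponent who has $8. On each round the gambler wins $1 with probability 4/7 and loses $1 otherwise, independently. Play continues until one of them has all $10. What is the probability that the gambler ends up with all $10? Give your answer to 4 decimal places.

Let r = q/p = (3/7)/(4/7) = 3/4. The recurrence P(i) = p·P(i+1) + q·P(i−1) with P(0)=0, P(10)=1 gives P(i) = (1 − r^i)/(1 − r^10).
P(2) = (1 − (3/4)^2) / (1 − (3/4)^10) = 65536/141361 ≈ 0.4636.

0.4636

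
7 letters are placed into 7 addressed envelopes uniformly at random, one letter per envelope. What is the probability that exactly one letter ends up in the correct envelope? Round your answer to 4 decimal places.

Choose which one is fixed: C(7,1) = 7 ways.
The remaining 6 must have no fixed point: D(6) = 265.
P = 7·265/5040 = 53/144 ≈ 0.3681.

0.3681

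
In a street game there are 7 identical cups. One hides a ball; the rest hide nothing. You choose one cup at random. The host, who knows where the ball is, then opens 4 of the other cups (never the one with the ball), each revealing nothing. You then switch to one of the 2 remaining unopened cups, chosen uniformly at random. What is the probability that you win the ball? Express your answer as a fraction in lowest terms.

3/7

Your original cup holds the ball with probability 1/7, so the other 6 collectively hold it with probability 6/7.
The host can always find 4 empty cups to open, so the reveals don't change that 6/7; it is now spread over the 2 remaining unopened cups.
P(win by switching) = (6/7) · (1/2) = 3/7.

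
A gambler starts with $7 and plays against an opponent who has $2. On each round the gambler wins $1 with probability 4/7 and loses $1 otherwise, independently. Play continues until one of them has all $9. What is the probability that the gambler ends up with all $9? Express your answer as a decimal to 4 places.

Let r = q/p = (3/7)/(4/7) = 3/4. The recurrence P(i) = p·P(i+1) + q·P(i−1) with P(0)=0, P(9)=1 gives P(i) = (1 − r^i)/(1 − r^9).
P(7) = (1 − (3/4)^7) / (1 − (3/4)^9) = 227152/242461 ≈ 0.9369.

0.9369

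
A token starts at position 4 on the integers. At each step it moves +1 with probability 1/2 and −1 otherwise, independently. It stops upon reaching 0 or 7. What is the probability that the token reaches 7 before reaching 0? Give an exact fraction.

4/7

With a fair step, P(i) = ½P(i−1) + ½P(i+1) with P(0)=0, P(7)=1 has the linear solution P(i) = i/7.
P(4) = 4/7.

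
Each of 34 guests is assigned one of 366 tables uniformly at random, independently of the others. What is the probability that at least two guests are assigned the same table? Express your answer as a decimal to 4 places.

0.7944

It's easier to compute the probability that all 34 are distinct.
P(all distinct) = 366/366 · 365/366 · ··· · 333/366 ≈ 0.2056.
So the probability of at least one match is 1 − 0.2056 = 0.7944.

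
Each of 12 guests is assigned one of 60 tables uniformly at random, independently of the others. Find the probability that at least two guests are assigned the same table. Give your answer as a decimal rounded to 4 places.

0.6921

It's easier to compute the probability that all 12 are distinct.
P(all distinct) = 60/60 · 59/60 · ··· · 49/60 ≈ 0.3079.
So the probability of at least one match is 1 − 0.3079 = 0.6921.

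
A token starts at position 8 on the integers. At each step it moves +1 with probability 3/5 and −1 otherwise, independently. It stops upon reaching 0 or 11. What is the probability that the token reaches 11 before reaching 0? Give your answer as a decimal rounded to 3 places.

0.972

Let r = q/p = (2/5)/(3/5) = 2/3. The recurrence P(i) = p·P(i+1) + q·P(i−1) with P(0)=0, P(11)=1 gives P(i) = (1 − r^i)/(1 − r^11).
P(8) = (1 − (2/3)^8) / (1 − (2/3)^11) = 170235/175099 ≈ 0.972.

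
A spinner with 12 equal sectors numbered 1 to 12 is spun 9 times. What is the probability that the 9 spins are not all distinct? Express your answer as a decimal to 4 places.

0.9845

P(all 9 different) = 12/12 · 11/12 · ··· · 4/12 ≈ 0.0155.
P(at least two equal) = 1 − 0.0155 = 0.9845.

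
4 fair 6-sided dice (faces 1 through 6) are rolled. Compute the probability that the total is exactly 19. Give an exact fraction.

7/162

There are 6^4 = 1296 equally likely outcomes.
The number of ordered 4-tuples from {1,…,6} summing to 19 is 56.
P(sum = 19) = 56/1296 = 7/162.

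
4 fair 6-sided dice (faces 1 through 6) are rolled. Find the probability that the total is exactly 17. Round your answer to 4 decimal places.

0.0802

There are 6^4 = 1296 equally likely outcomes.
The number of ordered 4-tuples from {1,…,6} summing to 17 is 104.
P(sum = 17) = 104/1296 = 13/162 ≈ 0.0802.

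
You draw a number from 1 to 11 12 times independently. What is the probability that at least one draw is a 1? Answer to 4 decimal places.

P(no draw is a 1) = (10/11)^12 ≈ 0.3186.
P(at least one) = 1 − 0.3186 = 0.6814.

0.6814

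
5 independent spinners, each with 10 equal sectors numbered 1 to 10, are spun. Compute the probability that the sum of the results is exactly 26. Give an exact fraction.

47/800

There are 10^5 = 100000 equally likely outcomes.
The number of ordered 5-tuples from {1,…,10} summing to 26 is 5875.
P(sum = 26) = 5875/100000 = 47/800.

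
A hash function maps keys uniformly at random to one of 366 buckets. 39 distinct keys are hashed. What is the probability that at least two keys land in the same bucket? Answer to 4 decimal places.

It's easier to compute the probability that all 39 are distinct.
P(all distinct) = 366/366 · 365/366 · ··· · 328/366 ≈ 0.1225.
So the probability of at least one match is 1 − 0.1225 = 0.8775.

0.8775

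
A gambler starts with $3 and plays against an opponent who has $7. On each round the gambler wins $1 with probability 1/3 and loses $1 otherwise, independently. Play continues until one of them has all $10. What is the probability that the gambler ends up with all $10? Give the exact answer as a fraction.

7/1023

Let r = q/p = (2/3)/(1/3) = 2. The recurrence P(i) = p·P(i+1) + q·P(i−1) with P(0)=0, P(10)=1 gives P(i) = (1 − r^i)/(1 − r^10).
P(3) = (1 − (2)^3) / (1 − (2)^10) = 7/1023.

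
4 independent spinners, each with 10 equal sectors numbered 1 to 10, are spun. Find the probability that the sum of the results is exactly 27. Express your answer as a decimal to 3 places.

0.048

There are 10^4 = 10000 equally likely outcomes.
The number of ordered 4-tuples from {1,…,10} summing to 27 is 480.
P(sum = 27) = 480/10000 = 6/125 ≈ 0.048.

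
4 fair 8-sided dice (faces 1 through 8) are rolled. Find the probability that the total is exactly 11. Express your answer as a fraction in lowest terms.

15/512

There are 8^4 = 4096 equally likely outcomes.
The number of ordered 4-tuples from {1,…,8} summing to 11 is 120.
P(sum = 11) = 120/4096 = 15/512.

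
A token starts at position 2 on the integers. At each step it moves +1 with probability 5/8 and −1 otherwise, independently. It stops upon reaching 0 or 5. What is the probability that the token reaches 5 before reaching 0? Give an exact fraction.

1000/1441

Let r = q/p = (3/8)/(5/8) = 3/5. The recurrence P(i) = p·P(i+1) + q·P(i−1) with P(0)=0, P(5)=1 gives P(i) = (1 − r^i)/(1 − r^5).
P(2) = (1 − (3/5)^2) / (1 − (3/5)^5) = 1000/1441.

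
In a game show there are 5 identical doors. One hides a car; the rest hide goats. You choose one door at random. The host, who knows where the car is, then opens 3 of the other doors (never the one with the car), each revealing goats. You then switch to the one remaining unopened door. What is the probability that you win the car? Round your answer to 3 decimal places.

0.800

Your original door holds the car with probability 1/5, so the other 4 collectively hold it with probability 4/5.
The host can always find 3 empty doors to open, so the reveals don't change that 4/5; it is now spread over the 1 remaining unopened door.
P(win by switching) = (4/5) · (1/1) = 4/5 ≈ 0.800.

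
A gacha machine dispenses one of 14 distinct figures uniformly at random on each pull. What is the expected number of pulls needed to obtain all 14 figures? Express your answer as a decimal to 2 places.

After i distinct types are collected, each trial gives a new one with probability (14−i)/14, so the expected wait for the next new type is 14/(14−i).
E = 14/14 + 14/13 + 14/12 + 14/11 + 14/10 + 14/9 + 14/8 + 14/7 + 14/6 + 14/5 + 14/4 + 14/3 + 14/2 + 14/1 = 1171733/25740 ≈ 45.52.

45.52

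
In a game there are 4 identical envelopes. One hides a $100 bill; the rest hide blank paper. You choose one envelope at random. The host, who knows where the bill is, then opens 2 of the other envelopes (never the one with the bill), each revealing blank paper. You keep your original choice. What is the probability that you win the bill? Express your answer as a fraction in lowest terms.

1/4

The host can always open 2 empty envelopes regardless of your choice, so the reveals give no information about your original envelope.
P(win by staying) = 1/4.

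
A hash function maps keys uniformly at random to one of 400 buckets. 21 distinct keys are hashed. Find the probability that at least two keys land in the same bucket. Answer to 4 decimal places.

0.4139

It's easier to compute the probability that all 21 are distinct.
P(all distinct) = 400/400 · 399/400 · ··· · 380/400 ≈ 0.5861.
So the probability of at least one match is 1 − 0.5861 = 0.4139.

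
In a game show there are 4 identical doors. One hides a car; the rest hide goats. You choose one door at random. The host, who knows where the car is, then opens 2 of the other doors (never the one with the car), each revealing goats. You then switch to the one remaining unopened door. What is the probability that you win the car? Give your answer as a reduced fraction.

Your original door holds the car with probability 1/4, so the other 3 collectively hold it with probability 3/4.
The host can always find 2 empty doors to open, so the reveals don't change that 3/4; it is now spread over the 1 remaining unopened door.
P(win by switching) = (3/4) · (1/1) = 3/4.

3/4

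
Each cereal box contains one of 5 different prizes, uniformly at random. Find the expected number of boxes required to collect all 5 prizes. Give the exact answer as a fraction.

137/12

After i distinct types are collected, each trial gives a new one with probability (5−i)/5, so the expected wait for the next new type is 5/(5−i).
E = 5/5 + 5/4 + 5/3 + 5/2 + 5/1 = 137/12.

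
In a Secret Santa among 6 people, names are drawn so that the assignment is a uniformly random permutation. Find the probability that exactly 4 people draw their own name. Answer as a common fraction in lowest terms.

Choose which 4 of the 6 are fixed: C(6,4) = 15 ways.
The remaining 2 must have no fixed point: D(2) = 1.
P = 15·1/720 = 1/48.

1/48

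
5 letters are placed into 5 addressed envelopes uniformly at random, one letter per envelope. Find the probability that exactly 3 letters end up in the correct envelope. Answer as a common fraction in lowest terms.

1/12

Choose which 3 of the 5 are fixed: C(5,3) = 10 ways.
The remaining 2 must have no fixed point: D(2) = 1.
P = 10·1/120 = 1/12.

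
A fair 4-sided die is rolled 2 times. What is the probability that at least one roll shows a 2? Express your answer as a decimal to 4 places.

P(no roll shows a 2) = (3/4)^2 ≈ 0.5625.
P(at least one) = 1 − 0.5625 = 0.4375.

0.4375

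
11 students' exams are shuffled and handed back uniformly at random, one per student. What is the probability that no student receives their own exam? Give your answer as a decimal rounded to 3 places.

This is the derangement probability: permutations of 11 with no fixed point.
D(11) = 11! · (1 − 1/1! + 1/2! − ··· + (−1)^11/11!) = 14684570.
P = 14684570/39916800 = 1468457/3991680 ≈ 0.368.

0.368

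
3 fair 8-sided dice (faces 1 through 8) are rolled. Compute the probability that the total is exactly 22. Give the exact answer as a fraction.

There are 8^3 = 512 equally likely outcomes.
The number of ordered 3-tuples from {1,…,8} summing to 22 is 6.
P(sum = 22) = 6/512 = 3/256.

3/256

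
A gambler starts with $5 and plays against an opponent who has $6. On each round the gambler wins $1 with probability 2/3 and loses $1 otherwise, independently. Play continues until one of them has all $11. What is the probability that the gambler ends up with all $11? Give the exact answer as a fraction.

Let r = q/p = (1/3)/(2/3) = 1/2. The recurrence P(i) = p·P(i+1) + q·P(i−1) with P(0)=0, P(11)=1 gives P(i) = (1 − r^i)/(1 − r^11).
P(5) = (1 − (1/2)^5) / (1 − (1/2)^11) = 1984/2047.

1984/2047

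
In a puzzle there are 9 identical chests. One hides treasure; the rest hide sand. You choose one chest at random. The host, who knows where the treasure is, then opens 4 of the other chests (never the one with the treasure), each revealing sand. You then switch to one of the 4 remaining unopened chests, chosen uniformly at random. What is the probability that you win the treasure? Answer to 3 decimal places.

Your original chest holds the treasure with probability 1/9, so the other 8 collectively hold it with probability 8/9.
The host can always find 4 empty chests to open, so the reveals don't change that 8/9; it is now spread over the 4 remaining unopened chests.
P(win by switching) = (8/9) · (1/4) = 2/9 ≈ 0.222.

0.222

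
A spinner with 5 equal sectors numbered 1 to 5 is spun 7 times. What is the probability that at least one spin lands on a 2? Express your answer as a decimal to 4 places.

P(no spin lands on a 2) = (4/5)^7 ≈ 0.2097.
P(at least one) = 1 − 0.2097 = 0.7903.

0.7903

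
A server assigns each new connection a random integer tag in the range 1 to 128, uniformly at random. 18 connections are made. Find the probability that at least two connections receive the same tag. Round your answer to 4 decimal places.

It's easier to compute the probability that all 18 are distinct.
P(all distinct) = 128/128 · 127/128 · ··· · 111/128 ≈ 0.2854.
So the probability of at least one match is 1 − 0.2854 = 0.7146.

0.7146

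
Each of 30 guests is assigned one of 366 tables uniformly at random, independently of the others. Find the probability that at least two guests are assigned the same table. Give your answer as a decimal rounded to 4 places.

It's easier to compute the probability that all 30 are distinct.
P(all distinct) = 366/366 · 365/366 · ··· · 337/366 ≈ 0.2947.
So the probability of at least one match is 1 − 0.2947 = 0.7053.

0.7053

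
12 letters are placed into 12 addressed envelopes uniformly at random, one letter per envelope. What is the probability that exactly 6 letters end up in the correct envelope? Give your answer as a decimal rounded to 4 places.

Choose which 6 of the 12 are fixed: C(12,6) = 924 ways.
The remaining 6 must have no fixed point: D(6) = 265.
P = 924·265/479001600 = 53/103680 ≈ 0.0005.

0.0005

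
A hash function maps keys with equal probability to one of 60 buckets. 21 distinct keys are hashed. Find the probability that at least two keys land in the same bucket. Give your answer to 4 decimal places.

0.9814

It's easier to compute the probability that all 21 are distinct.
P(all distinct) = 60/60 · 59/60 · ··· · 40/60 ≈ 0.0186.
So the probability of at least one match is 1 − 0.0186 = 0.9814.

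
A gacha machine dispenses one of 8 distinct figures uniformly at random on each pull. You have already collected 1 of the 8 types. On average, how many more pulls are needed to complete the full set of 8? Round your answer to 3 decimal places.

Starting from 1 distinct type, each trial gives a new one with probability (8−i)/8 when i types are held, so the wait for the next new type is 8/(8−i).
E = 8/7 + 8/6 + 8/5 + 8/4 + 8/3 + 8/2 + 8/1 = 726/35 ≈ 20.743.

20.743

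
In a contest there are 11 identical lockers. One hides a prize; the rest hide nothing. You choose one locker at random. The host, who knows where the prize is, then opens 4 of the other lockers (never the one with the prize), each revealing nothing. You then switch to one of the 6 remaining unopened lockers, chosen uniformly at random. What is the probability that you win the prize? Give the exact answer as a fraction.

Your original locker holds the prize with probability 1/11, so the other 10 collectively hold it with probability 10/11.
The host can always find 4 empty lockers to open, so the reveals don't change that 10/11; it is now spread over the 6 remaining unopened lockers.
P(win by switching) = (10/11) · (1/6) = 5/33.

5/33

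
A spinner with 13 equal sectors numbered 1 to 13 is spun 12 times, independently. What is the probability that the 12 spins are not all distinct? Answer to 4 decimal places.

P(all 12 different) = 13/13 · 12/13 · ··· · 2/13 ≈ 0.0003.
P(at least two equal) = 1 − 0.0003 = 0.9997.

0.9997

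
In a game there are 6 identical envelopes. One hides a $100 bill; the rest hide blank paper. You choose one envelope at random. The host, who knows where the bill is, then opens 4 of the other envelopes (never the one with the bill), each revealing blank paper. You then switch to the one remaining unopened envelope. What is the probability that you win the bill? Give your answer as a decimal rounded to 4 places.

0.8333

Your original envelope holds the bill with probability 1/6, so the other 5 collectively hold it with probability 5/6.
The host can always find 4 empty envelopes to open, so the reveals don't change that 5/6; it is now spread over the 1 remaining unopened envelope.
P(win by switching) = (5/6) · (1/1) = 5/6 ≈ 0.8333.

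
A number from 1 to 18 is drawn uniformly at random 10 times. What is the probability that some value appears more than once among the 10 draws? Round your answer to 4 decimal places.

0.9555

P(all 10 different) = 18/18 · 17/18 · ··· · 9/18 ≈ 0.0445.
P(at least two equal) = 1 − 0.0445 = 0.9555.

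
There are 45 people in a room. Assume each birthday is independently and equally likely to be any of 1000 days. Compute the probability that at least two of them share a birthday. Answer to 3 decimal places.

0.634

It's easier to compute the probability that all 45 are distinct.
P(all distinct) = 1000/1000 · 999/1000 · ··· · 956/1000 ≈ 0.366.
So the probability of at least one match is 1 − 0.366 = 0.634.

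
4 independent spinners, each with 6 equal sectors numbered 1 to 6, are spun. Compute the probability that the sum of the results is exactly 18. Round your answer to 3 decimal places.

There are 6^4 = 1296 equally likely outcomes.
The number of ordered 4-tuples from {1,…,6} summing to 18 is 80.
P(sum = 18) = 80/1296 = 5/81 ≈ 0.062.

0.062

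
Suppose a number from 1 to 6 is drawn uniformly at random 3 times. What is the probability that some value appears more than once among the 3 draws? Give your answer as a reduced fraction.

4/9

P(all 3 different) = 6/6 · 5/6 · ··· · 4/6 = 5/9.
P(at least two equal) = 1 − 5/9 = 4/9.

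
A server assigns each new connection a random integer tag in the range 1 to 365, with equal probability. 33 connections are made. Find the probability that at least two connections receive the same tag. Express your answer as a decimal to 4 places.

It's easier to compute the probability that all 33 are distinct.
P(all distinct) = 365/365 · 364/365 · ··· · 333/365 ≈ 0.2250.
So the probability of at least one match is 1 − 0.2250 = 0.7750.

0.7750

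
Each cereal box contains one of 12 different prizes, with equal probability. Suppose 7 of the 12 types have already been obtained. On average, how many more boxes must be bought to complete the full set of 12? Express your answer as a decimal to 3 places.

Starting from 7 distinct types, each trial gives a new one with probability (12−i)/12 when i types are held, so the wait for the next new type is 12/(12−i).
E = 12/5 + 12/4 + 12/3 + 12/2 + 12/1 = 137/5 ≈ 27.400.

27.400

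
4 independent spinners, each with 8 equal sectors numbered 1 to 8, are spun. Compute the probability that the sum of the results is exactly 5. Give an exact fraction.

There are 8^4 = 4096 equally likely outcomes.
The number of ordered 4-tuples from {1,…,8} summing to 5 is 4.
P(sum = 5) = 4/4096 = 1/1024.

1/1024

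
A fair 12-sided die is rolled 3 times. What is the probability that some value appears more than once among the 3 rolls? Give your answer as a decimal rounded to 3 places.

P(all 3 different) = 12/12 · 11/12 · ··· · 10/12 ≈ 0.764.
P(at least two equal) = 1 − 0.764 = 0.236.

0.236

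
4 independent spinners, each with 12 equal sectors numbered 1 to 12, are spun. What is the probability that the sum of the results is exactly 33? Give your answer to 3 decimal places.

0.035

There are 12^4 = 20736 equally likely outcomes.
The number of ordered 4-tuples from {1,…,12} summing to 33 is 736.
P(sum = 33) = 736/20736 = 23/648 ≈ 0.035.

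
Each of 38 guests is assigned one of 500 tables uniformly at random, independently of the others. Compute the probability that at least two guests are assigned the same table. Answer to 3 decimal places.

It's easier to compute the probability that all 38 are distinct.
P(all distinct) = 500/500 · 499/500 · ··· · 463/500 ≈ 0.236.
So the probability of at least one match is 1 − 0.236 = 0.764.

0.764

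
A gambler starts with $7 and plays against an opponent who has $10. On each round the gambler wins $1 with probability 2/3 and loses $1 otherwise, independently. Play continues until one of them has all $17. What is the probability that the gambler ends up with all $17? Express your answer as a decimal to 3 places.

Let r = q/p = (1/3)/(2/3) = 1/2. The recurrence P(i) = p·P(i+1) + q·P(i−1) with P(0)=0, P(17)=1 gives P(i) = (1 − r^i)/(1 − r^17).
P(7) = (1 − (1/2)^7) / (1 − (1/2)^17) = 130048/131071 ≈ 0.992.

0.992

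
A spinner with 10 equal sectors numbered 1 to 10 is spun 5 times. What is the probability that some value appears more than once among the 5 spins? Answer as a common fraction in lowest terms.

P(all 5 different) = 10/10 · 9/10 · ··· · 6/10 = 189/625.
P(at least two equal) = 1 − 189/625 = 436/625.

436/625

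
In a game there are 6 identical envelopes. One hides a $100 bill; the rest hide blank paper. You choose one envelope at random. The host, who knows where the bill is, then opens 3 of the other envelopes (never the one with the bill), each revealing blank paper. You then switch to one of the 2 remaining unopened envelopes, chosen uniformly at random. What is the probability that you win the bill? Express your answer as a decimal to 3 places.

Your original envelope holds the bill with probability 1/6, so the other 5 collectively hold it with probability 5/6.
The host can always find 3 empty envelopes to open, so the reveals don't change that 5/6; it is now spread over the 2 remaining unopened envelopes.
P(win by switching) = (5/6) · (1/2) = 5/12 ≈ 0.417.

0.417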